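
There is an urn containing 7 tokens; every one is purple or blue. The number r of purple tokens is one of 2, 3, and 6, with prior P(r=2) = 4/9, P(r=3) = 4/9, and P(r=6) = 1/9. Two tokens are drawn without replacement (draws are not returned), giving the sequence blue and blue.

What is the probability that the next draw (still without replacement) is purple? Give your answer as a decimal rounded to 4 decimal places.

0.4750

Compute the likelihood of the observed sequence for each case: P(data | r = 2) = (5/7)(4/6) = 10/21; P(data | r = 3) = (4/7)(3/6) = 2/7; P(data | r = 6) = (1/7)(0/6) = 0.
Weighting by the prior gives 4/9 · 10/21 = 40/189, 4/9 · 2/7 = 8/63, 1/9 · 0 = 0; with total 64/189.
The posterior is then P(r = 2 | data) = 5/8, P(r = 3 | data) = 3/8, P(r = 6 | data) = 0.
The predictive probability is P(purple next | data) = (2/5)(5/8) + (3/5)(3/8) = 19/40.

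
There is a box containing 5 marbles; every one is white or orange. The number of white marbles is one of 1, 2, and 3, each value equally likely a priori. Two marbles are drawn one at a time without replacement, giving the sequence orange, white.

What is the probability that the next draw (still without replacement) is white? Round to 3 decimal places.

For each hypothesis, P(data | H) works out to: P(data | r = 1) = (4/5)(1/4) = 1/5; P(data | r = 2) = (3/5)(2/4) = 3/10; P(data | r = 3) = (2/5)(3/4) = 3/10.
The prior-weighted likelihoods are 1/3 · 1/5 = 1/15, 1/3 · 3/10 = 1/10, 1/3 · 3/10 = 1/10; these sum to 4/15.
Normalising, the posterior is P(r = 1 | data) = 1/4, P(r = 2 | data) = 3/8, P(r = 3 | data) = 3/8.
Averaging over the posterior, P(white next | data) = (0)(1/4) + (1/3)(3/8) + (2/3)(3/8) = 3/8.

0.375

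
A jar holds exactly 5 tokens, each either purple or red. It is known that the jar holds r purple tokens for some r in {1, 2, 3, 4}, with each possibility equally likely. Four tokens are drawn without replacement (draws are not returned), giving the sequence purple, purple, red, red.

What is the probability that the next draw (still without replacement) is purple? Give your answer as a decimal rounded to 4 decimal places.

Compute the likelihood of the observed sequence for each case: P(data | r = 1) = (1/5)(0/4) = 0; P(data | r = 2) = (2/5)(1/4)(3/3)(2/2) = 1/10; P(data | r = 3) = (3/5)(2/4)(2/3)(1/2) = 1/10; P(data | r = 4) = (4/5)(3/4)(1/3)(0/2) = 0.
The prior-weighted likelihoods are 1/4 · 0 = 0, 1/4 · 1/10 = 1/40, 1/4 · 1/10 = 1/40, 1/4 · 0 = 0; summing to 1/20.
The posterior is then P(r = 1 | data) = 0, P(r = 2 | data) = 1/2, P(r = 3 | data) = 1/2, P(r = 4 | data) = 0.
The predictive probability is P(purple next | data) = (0)(1/2) + (1)(1/2) = 1/2.

0.5000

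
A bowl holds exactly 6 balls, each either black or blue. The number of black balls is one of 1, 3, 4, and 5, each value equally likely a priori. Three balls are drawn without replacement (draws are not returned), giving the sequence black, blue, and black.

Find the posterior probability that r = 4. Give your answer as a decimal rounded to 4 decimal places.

For each hypothesis, P(data | H) works out to: P(data | r = 1) = (1/6)(5/5)(0/4) = 0; P(data | r = 3) = (3/6)(3/5)(2/4) = 3/20; P(data | r = 4) = (4/6)(2/5)(3/4) = 1/5; P(data | r = 5) = (5/6)(1/5)(4/4) = 1/6.
Weighting by the prior gives 1/4 · 0 = 0, 1/4 · 3/20 = 3/80, 1/4 · 1/5 = 1/20, 1/4 · 1/6 = 1/24; summing to 31/240.
By Bayes' rule, P(r = 4 | data) = (1/20) / (31/240) = 12/31.

0.3871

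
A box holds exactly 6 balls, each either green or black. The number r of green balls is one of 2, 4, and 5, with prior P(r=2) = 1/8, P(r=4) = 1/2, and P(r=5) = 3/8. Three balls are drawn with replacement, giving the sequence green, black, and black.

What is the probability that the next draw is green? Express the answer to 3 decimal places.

Under each hypothesis, the probability of the observed sequence is: P(data | r = 2) = (2/6)(4/6)(4/6) = 4/27; P(data | r = 4) = (4/6)(2/6)(2/6) = 2/27; P(data | r = 5) = (5/6)(1/6)(1/6) = 5/216.
Weighting by the prior gives 1/8 · 4/27 = 1/54, 1/2 · 2/27 = 1/27, 3/8 · 5/216 = 5/576; with total 37/576.
Normalising, the posterior is P(r = 2 | data) = 32/111, P(r = 4 | data) = 64/111, P(r = 5 | data) = 5/37.
The predictive probability is P(green next | data) = (1/3)(32/111) + (2/3)(64/111) + (5/6)(5/37) = 395/666.

0.593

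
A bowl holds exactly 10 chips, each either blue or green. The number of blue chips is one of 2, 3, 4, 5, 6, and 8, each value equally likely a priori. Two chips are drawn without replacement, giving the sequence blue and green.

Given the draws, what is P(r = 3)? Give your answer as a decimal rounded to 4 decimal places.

0.1667

The likelihood of the observed sequence under each hypothesis: P(data | r = 2) = (2/10)(8/9) = 8/45; P(data | r = 3) = (3/10)(7/9) = 7/30; P(data | r = 4) = (4/10)(6/9) = 4/15; P(data | r = 5) = (5/10)(5/9) = 5/18; P(data | r = 6) = (6/10)(4/9) = 4/15; P(data | r = 8) = (8/10)(2/9) = 8/45.
The prior-weighted likelihoods are 1/6 · 8/45 = 4/135, 1/6 · 7/30 = 7/180, 1/6 · 4/15 = 2/45, 1/6 · 5/18 = 5/108, 1/6 · 4/15 = 2/45, 1/6 · 8/45 = 4/135; these sum to 7/30.
By Bayes' rule, P(r = 3 | data) = (7/180) / (7/30) = 1/6.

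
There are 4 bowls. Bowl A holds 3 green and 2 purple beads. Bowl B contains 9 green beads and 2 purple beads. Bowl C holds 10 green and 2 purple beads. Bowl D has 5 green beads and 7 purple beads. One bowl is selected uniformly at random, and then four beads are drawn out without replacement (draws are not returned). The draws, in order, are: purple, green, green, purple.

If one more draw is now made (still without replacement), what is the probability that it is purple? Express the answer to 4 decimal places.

For each hypothesis, P(data | H) works out to: P(data | bowl A) = (2/5)(3/4)(2/3)(1/2) = 0.1; P(data | bowl B) = (2/11)(9/10)(8/9)(1/8) = 0.018182; P(data | bowl C) = (2/12)(10/11)(9/10)(1/9) = 0.015152; P(data | bowl D) = (7/12)(5/11)(4/10)(6/9) = 0.070707.
Weighting by the prior gives 1/4 · 0.1 = 0.025, 1/4 · 0.018182 = 0.0045455, 1/4 · 0.015152 = 0.0037879, 1/4 · 0.070707 = 0.017677; summing to 0.05101.
The posterior is then P(bowl A | data) = 0.4901, P(bowl B | data) = 0.089109, P(bowl C | data) = 0.074257, P(bowl D | data) = 0.34653.
The predictive probability is P(purple next | data) = (0)(0.4901) + (0)(0.089109) + (0)(0.074257) + (5/8)(0.34653) = 0.21658.

0.2166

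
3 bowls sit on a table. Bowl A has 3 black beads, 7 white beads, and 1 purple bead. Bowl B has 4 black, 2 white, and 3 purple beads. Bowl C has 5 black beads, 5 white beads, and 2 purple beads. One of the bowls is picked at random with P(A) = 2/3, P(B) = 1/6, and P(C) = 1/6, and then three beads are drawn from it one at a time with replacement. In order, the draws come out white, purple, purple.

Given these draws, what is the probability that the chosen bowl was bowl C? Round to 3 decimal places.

For each hypothesis, P(data | H) works out to: P(data | bowl A) = (7/11)(1/11)(1/11) = 0.0052592; P(data | bowl B) = (2/9)(3/9)(3/9) = 0.024691; P(data | bowl C) = (5/12)(2/12)(2/12) = 0.011574.
Weighting by the prior gives 2/3 · 0.0052592 = 0.0035061, 1/6 · 0.024691 = 0.0041152, 1/6 · 0.011574 = 0.001929; these sum to 0.0095504.
So P(bowl C | data) = (0.001929) / (0.0095504) = 0.20198.

0.202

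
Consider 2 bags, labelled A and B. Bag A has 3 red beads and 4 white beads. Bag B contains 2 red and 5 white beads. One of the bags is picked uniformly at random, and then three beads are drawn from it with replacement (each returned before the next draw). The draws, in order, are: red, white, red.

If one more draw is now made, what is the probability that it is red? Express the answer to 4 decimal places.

0.3776

For each hypothesis, P(data | H) works out to: P(data | bag A) = (3/7)(4/7)(3/7) = 36/343; P(data | bag B) = (2/7)(5/7)(2/7) = 20/343.
The prior-weighted likelihoods are 1/2 · 36/343 = 18/343, 1/2 · 20/343 = 10/343; these sum to 4/49.
Normalising, the posterior is P(bag A | data) = 9/14, P(bag B | data) = 5/14.
Averaging over the posterior, P(red next | data) = (3/7)(9/14) + (2/7)(5/14) = 37/98.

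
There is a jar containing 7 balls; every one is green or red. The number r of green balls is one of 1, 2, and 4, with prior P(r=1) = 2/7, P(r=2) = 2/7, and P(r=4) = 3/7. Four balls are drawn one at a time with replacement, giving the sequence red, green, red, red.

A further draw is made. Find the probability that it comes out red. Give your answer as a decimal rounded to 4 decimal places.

The likelihood of the observed sequence under each hypothesis: P(data | r = 1) = (6/7)(1/7)(6/7)(6/7) = 0.089963; P(data | r = 2) = (5/7)(2/7)(5/7)(5/7) = 0.10412; P(data | r = 4) = (3/7)(4/7)(3/7)(3/7) = 0.044981.
The prior-weighted likelihoods are 2/7 · 0.089963 = 0.025704, 2/7 · 0.10412 = 0.02975, 3/7 · 0.044981 = 0.019278; summing to 0.074731.
The posterior is then P(r = 1 | data) = 0.34395, P(r = 2 | data) = 0.39809, P(r = 4 | data) = 0.25796.
The predictive probability is P(red next | data) = (6/7)(0.34395) + (5/7)(0.39809) + (3/7)(0.25796) = 0.68972.

0.6897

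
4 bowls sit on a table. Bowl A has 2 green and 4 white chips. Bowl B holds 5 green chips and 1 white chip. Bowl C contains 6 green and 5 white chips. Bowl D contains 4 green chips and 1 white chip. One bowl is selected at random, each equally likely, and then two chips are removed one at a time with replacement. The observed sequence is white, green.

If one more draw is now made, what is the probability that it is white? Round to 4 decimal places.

0.4109

Under each hypothesis, the probability of the observed sequence is: P(data | bowl A) = (4/6)(2/6) = 0.22222; P(data | bowl B) = (1/6)(5/6) = 0.13889; P(data | bowl C) = (5/11)(6/11) = 0.24793; P(data | bowl D) = (1/5)(4/5) = 0.16.
The prior-weighted likelihoods are 1/4 · 0.22222 = 0.055556, 1/4 · 0.13889 = 0.034722, 1/4 · 0.24793 = 0.061983, 1/4 · 0.16 = 0.04; summing to 0.19226.
Dividing through by the total gives posterior P(bowl A | data) = 0.28896, P(bowl B | data) = 0.1806, P(bowl C | data) = 0.32239, P(bowl D | data) = 0.20805.
Averaging over the posterior, P(white next | data) = (2/3)(0.28896) + (1/6)(0.1806) + (5/11)(0.32239) + (1/5)(0.20805) = 0.41089.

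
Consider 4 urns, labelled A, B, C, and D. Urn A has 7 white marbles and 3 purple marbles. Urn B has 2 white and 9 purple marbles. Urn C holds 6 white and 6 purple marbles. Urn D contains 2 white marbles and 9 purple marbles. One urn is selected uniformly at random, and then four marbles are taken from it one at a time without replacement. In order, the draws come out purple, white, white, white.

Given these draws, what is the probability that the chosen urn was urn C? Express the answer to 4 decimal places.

0.3265

The likelihood of the observed sequence under each hypothesis: P(data | urn A) = (3/10)(7/9)(6/8)(5/7) = 0.125; P(data | urn B) = (9/11)(2/10)(1/9)(0/8) = 0; P(data | urn C) = (6/12)(6/11)(5/10)(4/9) = 0.060606; P(data | urn D) = (9/11)(2/10)(1/9)(0/8) = 0.
The prior-weighted likelihoods are 1/4 · 0.125 = 0.03125, 1/4 · 0 = 0, 1/4 · 0.060606 = 0.015152, 1/4 · 0 = 0; with total 0.046402.
So P(urn C | data) = (0.015152) / (0.046402) = 0.32653.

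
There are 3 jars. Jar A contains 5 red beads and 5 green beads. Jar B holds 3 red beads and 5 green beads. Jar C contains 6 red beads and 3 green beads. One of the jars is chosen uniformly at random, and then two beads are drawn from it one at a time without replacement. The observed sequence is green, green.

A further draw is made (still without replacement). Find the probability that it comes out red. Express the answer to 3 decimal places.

0.587

Compute the likelihood of the observed sequence for each case: P(data | jar A) = (5/10)(4/9) = 2/9; P(data | jar B) = (5/8)(4/7) = 5/14; P(data | jar C) = (3/9)(2/8) = 1/12.
Multiplying each by its prior: 1/3 · 2/9 = 2/27, 1/3 · 5/14 = 5/42, 1/3 · 1/12 = 1/36; summing to 167/756.
The posterior is then P(jar A | data) = 56/167, P(jar B | data) = 90/167, P(jar C | data) = 21/167.
So P(red next | data) = Σ P(red next | H) P(H | data) = (5/8)(56/167) + (1/2)(90/167) + (6/7)(21/167) = 98/167.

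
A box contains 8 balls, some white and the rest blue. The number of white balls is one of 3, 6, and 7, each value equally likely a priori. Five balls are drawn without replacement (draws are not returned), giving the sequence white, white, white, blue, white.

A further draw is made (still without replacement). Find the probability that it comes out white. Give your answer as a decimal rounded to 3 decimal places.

0.846

For each hypothesis, P(data | H) works out to: P(data | r = 3) = (3/8)(2/7)(1/6)(5/5)(0/4) = 0; P(data | r = 6) = (6/8)(5/7)(4/6)(2/5)(3/4) = 3/28; P(data | r = 7) = (7/8)(6/7)(5/6)(1/5)(4/4) = 1/8.
Weighting by the prior gives 1/3 · 0 = 0, 1/3 · 3/28 = 1/28, 1/3 · 1/8 = 1/24; these sum to 13/168.
Normalising, the posterior is P(r = 3 | data) = 0, P(r = 6 | data) = 6/13, P(r = 7 | data) = 7/13.
Averaging over the posterior, P(white next | data) = (2/3)(6/13) + (1)(7/13) = 11/13.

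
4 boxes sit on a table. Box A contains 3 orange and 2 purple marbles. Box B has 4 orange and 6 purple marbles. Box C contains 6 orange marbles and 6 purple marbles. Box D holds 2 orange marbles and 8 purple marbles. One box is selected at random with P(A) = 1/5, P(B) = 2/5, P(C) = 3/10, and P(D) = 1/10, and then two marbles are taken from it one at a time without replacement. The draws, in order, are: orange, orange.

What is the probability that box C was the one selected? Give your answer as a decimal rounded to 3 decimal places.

0.371

The likelihood of the observed sequence under each hypothesis: P(data | box A) = (3/5)(2/4) = 0.3; P(data | box B) = (4/10)(3/9) = 0.13333; P(data | box C) = (6/12)(5/11) = 0.22727; P(data | box D) = (2/10)(1/9) = 0.022222.
The prior-weighted likelihoods are 1/5 · 0.3 = 0.06, 2/5 · 0.13333 = 0.053333, 3/10 · 0.22727 = 0.068182, 1/10 · 0.022222 = 0.0022222; these sum to 0.18374.
Hence P(box C | data) = (0.068182) / (0.18374) = 0.37108.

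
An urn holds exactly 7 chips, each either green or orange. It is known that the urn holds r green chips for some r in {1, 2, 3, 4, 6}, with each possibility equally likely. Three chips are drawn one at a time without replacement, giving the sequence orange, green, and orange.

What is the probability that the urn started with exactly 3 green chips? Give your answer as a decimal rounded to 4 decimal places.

0.2769

Compute the likelihood of the observed sequence for each case: P(data | r = 1) = (6/7)(1/6)(5/5) = 1/7; P(data | r = 2) = (5/7)(2/6)(4/5) = 4/21; P(data | r = 3) = (4/7)(3/6)(3/5) = 6/35; P(data | r = 4) = (3/7)(4/6)(2/5) = 4/35; P(data | r = 6) = (1/7)(6/6)(0/5) = 0.
Multiplying each by its prior: 1/5 · 1/7 = 1/35, 1/5 · 4/21 = 4/105, 1/5 · 6/35 = 6/175, 1/5 · 4/35 = 4/175, 1/5 · 0 = 0; with total 13/105.
By Bayes' rule, P(r = 3 | data) = (6/175) / (13/105) = 18/65.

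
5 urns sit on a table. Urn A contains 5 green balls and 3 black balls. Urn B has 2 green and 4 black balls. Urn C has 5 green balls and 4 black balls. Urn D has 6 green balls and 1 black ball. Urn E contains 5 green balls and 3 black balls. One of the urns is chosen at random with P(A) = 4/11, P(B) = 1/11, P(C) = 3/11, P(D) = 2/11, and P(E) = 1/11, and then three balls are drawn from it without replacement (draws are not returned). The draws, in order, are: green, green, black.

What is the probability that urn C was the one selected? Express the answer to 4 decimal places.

The likelihood of the observed sequence under each hypothesis: P(data | urn A) = (5/8)(4/7)(3/6) = 0.17857; P(data | urn B) = (2/6)(1/5)(4/4) = 0.066667; P(data | urn C) = (5/9)(4/8)(4/7) = 0.15873; P(data | urn D) = (6/7)(5/6)(1/5) = 0.14286; P(data | urn E) = (5/8)(4/7)(3/6) = 0.17857.
Multiplying each by its prior: 4/11 · 0.17857 = 0.064935, 1/11 · 0.066667 = 0.0060606, 3/11 · 0.15873 = 0.04329, 2/11 · 0.14286 = 0.025974, 1/11 · 0.17857 = 0.016234; these sum to 0.15649.
Therefore the posterior P(urn C | data) = (0.04329) / (0.15649) = 0.27663.

0.2766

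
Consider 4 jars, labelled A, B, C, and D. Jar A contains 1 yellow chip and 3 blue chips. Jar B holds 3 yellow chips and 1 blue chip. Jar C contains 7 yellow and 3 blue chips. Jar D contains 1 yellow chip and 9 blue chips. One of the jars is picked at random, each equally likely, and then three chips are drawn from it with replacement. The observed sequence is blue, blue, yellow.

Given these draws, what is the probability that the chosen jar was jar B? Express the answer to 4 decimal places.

0.1414

The likelihood of the observed sequence under each hypothesis: P(data | jar A) = (3/4)(3/4)(1/4) = 0.14062; P(data | jar B) = (1/4)(1/4)(3/4) = 0.046875; P(data | jar C) = (3/10)(3/10)(7/10) = 0.063; P(data | jar D) = (9/10)(9/10)(1/10) = 0.081.
Weighting by the prior gives 1/4 · 0.14062 = 0.035156, 1/4 · 0.046875 = 0.011719, 1/4 · 0.063 = 0.01575, 1/4 · 0.081 = 0.02025; summing to 0.082875.
Hence P(jar B | data) = (0.011719) / (0.082875) = 0.1414.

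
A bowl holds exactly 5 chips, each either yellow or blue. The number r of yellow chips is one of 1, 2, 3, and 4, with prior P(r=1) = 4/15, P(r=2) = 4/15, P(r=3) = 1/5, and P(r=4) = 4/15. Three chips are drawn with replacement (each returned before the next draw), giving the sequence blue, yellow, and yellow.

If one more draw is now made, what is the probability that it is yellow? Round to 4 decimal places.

0.5824

Under each hypothesis, the probability of the observed sequence is: P(data | r = 1) = (4/5)(1/5)(1/5) = 0.032; P(data | r = 2) = (3/5)(2/5)(2/5) = 0.096; P(data | r = 3) = (2/5)(3/5)(3/5) = 0.144; P(data | r = 4) = (1/5)(4/5)(4/5) = 0.128.
The prior-weighted likelihoods are 4/15 · 0.032 = 0.0085333, 4/15 · 0.096 = 0.0256, 1/5 · 0.144 = 0.0288, 4/15 · 0.128 = 0.034133; summing to 0.097067.
The posterior is then P(r = 1 | data) = 0.087912, P(r = 2 | data) = 0.26374, P(r = 3 | data) = 0.2967, P(r = 4 | data) = 0.35165.
The predictive probability is P(yellow next | data) = (1/5)(0.087912) + (2/5)(0.26374) + (3/5)(0.2967) + (4/5)(0.35165) = 0.58242.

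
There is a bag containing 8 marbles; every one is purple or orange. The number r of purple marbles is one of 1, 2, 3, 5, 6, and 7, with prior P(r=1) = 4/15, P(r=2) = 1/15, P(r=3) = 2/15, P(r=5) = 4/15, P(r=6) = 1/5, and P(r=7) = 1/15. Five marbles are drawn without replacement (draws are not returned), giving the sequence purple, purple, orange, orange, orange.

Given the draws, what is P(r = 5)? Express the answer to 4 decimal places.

0.3333

Under each hypothesis, the probability of the observed sequence is: P(data | r = 1) = (1/8)(0/7) = 0; P(data | r = 2) = (2/8)(1/7)(6/6)(5/5)(4/4) = 1/28; P(data | r = 3) = (3/8)(2/7)(5/6)(4/5)(3/4) = 3/56; P(data | r = 5) = (5/8)(4/7)(3/6)(2/5)(1/4) = 1/56; P(data | r = 6) = (6/8)(5/7)(2/6)(1/5)(0/4) = 0; P(data | r = 7) = (7/8)(6/7)(1/6)(0/5) = 0.
The prior-weighted likelihoods are 4/15 · 0 = 0, 1/15 · 1/28 = 1/420, 2/15 · 3/56 = 1/140, 4/15 · 1/56 = 1/210, 1/5 · 0 = 0, 1/15 · 0 = 0; with total 1/70.
Therefore the posterior P(r = 5 | data) = (1/210) / (1/70) = 1/3.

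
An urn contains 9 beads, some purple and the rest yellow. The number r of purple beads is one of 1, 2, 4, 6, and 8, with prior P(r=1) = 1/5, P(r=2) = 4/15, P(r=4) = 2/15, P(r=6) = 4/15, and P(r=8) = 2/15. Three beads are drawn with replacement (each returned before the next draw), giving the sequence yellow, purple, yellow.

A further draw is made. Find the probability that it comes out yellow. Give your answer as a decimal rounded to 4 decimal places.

0.6500

For each hypothesis, P(data | H) works out to: P(data | r = 1) = (8/9)(1/9)(8/9) = 0.087791; P(data | r = 2) = (7/9)(2/9)(7/9) = 0.13443; P(data | r = 4) = (5/9)(4/9)(5/9) = 0.13717; P(data | r = 6) = (3/9)(6/9)(3/9) = 0.074074; P(data | r = 8) = (1/9)(8/9)(1/9) = 0.010974.
Multiplying each by its prior: 1/5 · 0.087791 = 0.017558, 4/15 · 0.13443 = 0.035848, 2/15 · 0.13717 = 0.01829, 4/15 · 0.074074 = 0.019753, 2/15 · 0.010974 = 0.0014632; with total 0.092913.
Normalising, the posterior is P(r = 1 | data) = 0.18898, P(r = 2 | data) = 0.38583, P(r = 4 | data) = 0.19685, P(r = 6 | data) = 0.2126, P(r = 8 | data) = 0.015748.
Averaging over the posterior, P(yellow next | data) = (8/9)(0.18898) + (7/9)(0.38583) + (5/9)(0.19685) + (1/3)(0.2126) + (1/9)(0.015748) = 0.65004.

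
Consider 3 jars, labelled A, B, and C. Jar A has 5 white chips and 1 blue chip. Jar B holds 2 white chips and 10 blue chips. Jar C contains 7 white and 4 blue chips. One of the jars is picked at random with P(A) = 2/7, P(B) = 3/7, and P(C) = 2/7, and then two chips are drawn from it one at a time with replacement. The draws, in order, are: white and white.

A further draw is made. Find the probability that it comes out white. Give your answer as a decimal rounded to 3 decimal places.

0.739

For each hypothesis, P(data | H) works out to: P(data | jar A) = (5/6)(5/6) = 0.69444; P(data | jar B) = (2/12)(2/12) = 0.027778; P(data | jar C) = (7/11)(7/11) = 0.40496.
Multiplying each by its prior: 2/7 · 0.69444 = 0.19841, 3/7 · 0.027778 = 0.011905, 2/7 · 0.40496 = 0.1157; summing to 0.32602.
The posterior is then P(jar A | data) = 0.60859, P(jar B | data) = 0.036515, P(jar C | data) = 0.35489.
The predictive probability is P(white next | data) = (5/6)(0.60859) + (1/6)(0.036515) + (7/11)(0.35489) = 0.73909.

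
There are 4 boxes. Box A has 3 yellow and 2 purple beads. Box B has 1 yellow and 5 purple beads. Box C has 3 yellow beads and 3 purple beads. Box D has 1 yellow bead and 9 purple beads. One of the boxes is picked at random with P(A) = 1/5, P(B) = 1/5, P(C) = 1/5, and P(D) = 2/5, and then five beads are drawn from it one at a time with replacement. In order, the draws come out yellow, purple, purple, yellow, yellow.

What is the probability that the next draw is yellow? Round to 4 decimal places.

0.5246

For each hypothesis, P(data | H) works out to: P(data | box A) = (3/5)(2/5)(2/5)(3/5)(3/5) = 0.03456; P(data | box B) = (1/6)(5/6)(5/6)(1/6)(1/6) = 0.003215; P(data | box C) = (3/6)(3/6)(3/6)(3/6)(3/6) = 0.03125; P(data | box D) = (1/10)(9/10)(9/10)(1/10)(1/10) = 0.00081.
Weighting by the prior gives 1/5 · 0.03456 = 0.006912, 1/5 · 0.003215 = 0.000643, 1/5 · 0.03125 = 0.00625, 2/5 · 0.00081 = 0.000324; with total 0.014129.
Normalising, the posterior is P(box A | data) = 0.48921, P(box B | data) = 0.04551, P(box C | data) = 0.44235, P(box D | data) = 0.022932.
So P(yellow next | data) = Σ P(yellow next | H) P(H | data) = (3/5)(0.48921) + (1/6)(0.04551) + (1/2)(0.44235) + (1/10)(0.022932) = 0.52458.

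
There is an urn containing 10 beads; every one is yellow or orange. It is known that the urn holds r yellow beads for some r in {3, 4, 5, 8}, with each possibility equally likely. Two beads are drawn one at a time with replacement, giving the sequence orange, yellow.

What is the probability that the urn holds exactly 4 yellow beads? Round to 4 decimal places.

0.2791

Compute the likelihood of the observed sequence for each case: P(data | r = 3) = (7/10)(3/10) = 21/100; P(data | r = 4) = (6/10)(4/10) = 6/25; P(data | r = 5) = (5/10)(5/10) = 1/4; P(data | r = 8) = (2/10)(8/10) = 4/25.
Multiplying each by its prior: 1/4 · 21/100 = 21/400, 1/4 · 6/25 = 3/50, 1/4 · 1/4 = 1/16, 1/4 · 4/25 = 1/25; these sum to 43/200.
So P(r = 4 | data) = (3/50) / (43/200) = 12/43.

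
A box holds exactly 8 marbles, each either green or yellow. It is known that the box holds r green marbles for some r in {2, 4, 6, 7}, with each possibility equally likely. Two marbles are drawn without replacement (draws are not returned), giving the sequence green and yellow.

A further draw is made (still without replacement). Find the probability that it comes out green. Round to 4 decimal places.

0.5745

For each hypothesis, P(data | H) works out to: P(data | r = 2) = (2/8)(6/7) = 3/14; P(data | r = 4) = (4/8)(4/7) = 2/7; P(data | r = 6) = (6/8)(2/7) = 3/14; P(data | r = 7) = (7/8)(1/7) = 1/8.
The prior-weighted likelihoods are 1/4 · 3/14 = 3/56, 1/4 · 2/7 = 1/14, 1/4 · 3/14 = 3/56, 1/4 · 1/8 = 1/32; with total 47/224.
The posterior is then P(r = 2 | data) = 12/47, P(r = 4 | data) = 16/47, P(r = 6 | data) = 12/47, P(r = 7 | data) = 7/47.
Averaging over the posterior, P(green next | data) = (1/6)(12/47) + (1/2)(16/47) + (5/6)(12/47) + (1)(7/47) = 27/47.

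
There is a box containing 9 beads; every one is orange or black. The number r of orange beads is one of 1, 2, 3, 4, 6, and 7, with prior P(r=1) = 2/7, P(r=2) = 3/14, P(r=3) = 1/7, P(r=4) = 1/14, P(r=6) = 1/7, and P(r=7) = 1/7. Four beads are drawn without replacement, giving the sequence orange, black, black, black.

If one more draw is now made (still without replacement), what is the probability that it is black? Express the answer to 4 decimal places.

0.7921

Under each hypothesis, the probability of the observed sequence is: P(data | r = 1) = (1/9)(8/8)(7/7)(6/6) = 0.11111; P(data | r = 2) = (2/9)(7/8)(6/7)(5/6) = 0.13889; P(data | r = 3) = (3/9)(6/8)(5/7)(4/6) = 0.11905; P(data | r = 4) = (4/9)(5/8)(4/7)(3/6) = 0.079365; P(data | r = 6) = (6/9)(3/8)(2/7)(1/6) = 0.011905; P(data | r = 7) = (7/9)(2/8)(1/7)(0/6) = 0.
Multiplying each by its prior: 2/7 · 0.11111 = 0.031746, 3/14 · 0.13889 = 0.029762, 1/7 · 0.11905 = 0.017007, 1/14 · 0.079365 = 0.0056689, 1/7 · 0.011905 = 0.0017007, 1/7 · 0 = 0; these sum to 0.085884.
Dividing through by the total gives posterior P(r = 1 | data) = 0.36964, P(r = 2 | data) = 0.34653, P(r = 3 | data) = 0.19802, P(r = 4 | data) = 0.066007, P(r = 6 | data) = 0.019802, P(r = 7 | data) = 0.
The predictive probability is P(black next | data) = (1)(0.36964) + (4/5)(0.34653) + (3/5)(0.19802) + (2/5)(0.066007) + (0)(0.019802) = 0.79208.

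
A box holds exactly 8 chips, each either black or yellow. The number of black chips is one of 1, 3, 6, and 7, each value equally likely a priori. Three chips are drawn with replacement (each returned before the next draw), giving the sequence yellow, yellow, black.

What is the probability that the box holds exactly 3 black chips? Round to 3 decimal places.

0.484

Compute the likelihood of the observed sequence for each case: P(data | r = 1) = (7/8)(7/8)(1/8) = 0.095703; P(data | r = 3) = (5/8)(5/8)(3/8) = 0.14648; P(data | r = 6) = (2/8)(2/8)(6/8) = 0.046875; P(data | r = 7) = (1/8)(1/8)(7/8) = 0.013672.
Weighting by the prior gives 1/4 · 0.095703 = 0.023926, 1/4 · 0.14648 = 0.036621, 1/4 · 0.046875 = 0.011719, 1/4 · 0.013672 = 0.003418; these sum to 0.075684.
By Bayes' rule, P(r = 3 | data) = (0.036621) / (0.075684) = 0.48387.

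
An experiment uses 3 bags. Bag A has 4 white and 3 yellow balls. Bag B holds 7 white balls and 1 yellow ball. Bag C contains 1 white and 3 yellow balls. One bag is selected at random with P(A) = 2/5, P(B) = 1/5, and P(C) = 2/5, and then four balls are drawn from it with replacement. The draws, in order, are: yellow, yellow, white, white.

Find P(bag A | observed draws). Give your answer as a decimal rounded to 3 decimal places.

0.593

The likelihood of the observed sequence under each hypothesis: P(data | bag A) = (3/7)(3/7)(4/7)(4/7) = 0.059975; P(data | bag B) = (1/8)(1/8)(7/8)(7/8) = 0.011963; P(data | bag C) = (3/4)(3/4)(1/4)(1/4) = 0.035156.
Multiplying each by its prior: 2/5 · 0.059975 = 0.02399, 1/5 · 0.011963 = 0.0023926, 2/5 · 0.035156 = 0.014063; these sum to 0.040445.
Therefore the posterior P(bag A | data) = (0.02399) / (0.040445) = 0.59315.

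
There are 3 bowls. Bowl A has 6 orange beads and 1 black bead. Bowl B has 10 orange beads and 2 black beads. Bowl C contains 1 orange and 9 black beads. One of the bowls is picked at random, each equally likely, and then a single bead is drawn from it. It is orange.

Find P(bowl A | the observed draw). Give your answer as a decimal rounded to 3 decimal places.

Under each hypothesis, the probability of this draw is: P(data | bowl A) = (6/7) = 6/7; P(data | bowl B) = (10/12) = 5/6; P(data | bowl C) = (1/10) = 1/10.
Weighting by the prior gives 1/3 · 6/7 = 2/7, 1/3 · 5/6 = 5/18, 1/3 · 1/10 = 1/30; with total 188/315.
Hence P(bowl A | data) = (2/7) / (188/315) = 45/94.

0.479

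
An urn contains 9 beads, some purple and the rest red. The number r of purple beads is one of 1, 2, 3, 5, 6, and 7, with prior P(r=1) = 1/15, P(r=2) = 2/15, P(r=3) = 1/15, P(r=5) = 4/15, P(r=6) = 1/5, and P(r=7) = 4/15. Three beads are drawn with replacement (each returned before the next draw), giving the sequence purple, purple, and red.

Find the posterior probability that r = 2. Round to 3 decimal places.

For each hypothesis, P(data | H) works out to: P(data | r = 1) = (1/9)(1/9)(8/9) = 0.010974; P(data | r = 2) = (2/9)(2/9)(7/9) = 0.038409; P(data | r = 3) = (3/9)(3/9)(6/9) = 0.074074; P(data | r = 5) = (5/9)(5/9)(4/9) = 0.13717; P(data | r = 6) = (6/9)(6/9)(3/9) = 0.14815; P(data | r = 7) = (7/9)(7/9)(2/9) = 0.13443.
The prior-weighted likelihoods are 1/15 · 0.010974 = 0.0007316, 2/15 · 0.038409 = 0.0051212, 1/15 · 0.074074 = 0.0049383, 4/15 · 0.13717 = 0.03658, 1/5 · 0.14815 = 0.02963, 4/15 · 0.13443 = 0.035848; with total 0.11285.
Hence P(r = 2 | data) = (0.0051212) / (0.11285) = 0.045381.

0.045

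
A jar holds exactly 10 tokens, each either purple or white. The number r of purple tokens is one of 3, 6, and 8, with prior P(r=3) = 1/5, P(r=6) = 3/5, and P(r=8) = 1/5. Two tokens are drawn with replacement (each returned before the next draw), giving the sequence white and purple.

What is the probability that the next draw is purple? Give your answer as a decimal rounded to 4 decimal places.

0.5716

The likelihood of the observed sequence under each hypothesis: P(data | r = 3) = (7/10)(3/10) = 21/100; P(data | r = 6) = (4/10)(6/10) = 6/25; P(data | r = 8) = (2/10)(8/10) = 4/25.
Weighting by the prior gives 1/5 · 21/100 = 21/500, 3/5 · 6/25 = 18/125, 1/5 · 4/25 = 4/125; these sum to 109/500.
Normalising, the posterior is P(r = 3 | data) = 0.19266, P(r = 6 | data) = 0.66055, P(r = 8 | data) = 0.14679.
The predictive probability is P(purple next | data) = (3/10)(0.19266) + (3/5)(0.66055) + (4/5)(0.14679) = 0.57156.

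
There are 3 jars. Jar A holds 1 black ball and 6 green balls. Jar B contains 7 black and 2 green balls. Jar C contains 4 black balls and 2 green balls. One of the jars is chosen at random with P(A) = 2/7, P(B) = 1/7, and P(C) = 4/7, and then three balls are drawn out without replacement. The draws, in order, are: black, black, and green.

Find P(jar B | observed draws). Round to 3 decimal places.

For each hypothesis, P(data | H) works out to: P(data | jar A) = (1/7)(0/6) = 0; P(data | jar B) = (7/9)(6/8)(2/7) = 1/6; P(data | jar C) = (4/6)(3/5)(2/4) = 1/5.
The prior-weighted likelihoods are 2/7 · 0 = 0, 1/7 · 1/6 = 1/42, 4/7 · 1/5 = 4/35; these sum to 29/210.
Therefore the posterior P(jar B | data) = (1/42) / (29/210) = 5/29.

0.172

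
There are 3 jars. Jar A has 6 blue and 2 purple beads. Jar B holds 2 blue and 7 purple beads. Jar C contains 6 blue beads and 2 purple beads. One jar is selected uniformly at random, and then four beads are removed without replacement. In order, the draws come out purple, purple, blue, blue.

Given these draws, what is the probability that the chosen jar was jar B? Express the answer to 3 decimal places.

0.280

Compute the likelihood of the observed sequence for each case: P(data | jar A) = (2/8)(1/7)(6/6)(5/5) = 1/28; P(data | jar B) = (7/9)(6/8)(2/7)(1/6) = 1/36; P(data | jar C) = (2/8)(1/7)(6/6)(5/5) = 1/28.
Weighting by the prior gives 1/3 · 1/28 = 1/84, 1/3 · 1/36 = 1/108, 1/3 · 1/28 = 1/84; with total 25/756.
By Bayes' rule, P(jar B | data) = (1/108) / (25/756) = 7/25.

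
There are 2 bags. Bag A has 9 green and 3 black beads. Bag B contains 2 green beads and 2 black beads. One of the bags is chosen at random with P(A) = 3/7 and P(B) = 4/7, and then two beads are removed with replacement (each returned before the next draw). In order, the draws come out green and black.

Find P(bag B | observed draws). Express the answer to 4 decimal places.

For each hypothesis, P(data | H) works out to: P(data | bag A) = (9/12)(3/12) = 3/16; P(data | bag B) = (2/4)(2/4) = 1/4.
Weighting by the prior gives 3/7 · 3/16 = 9/112, 4/7 · 1/4 = 1/7; with total 25/112.
Hence P(bag B | data) = (1/7) / (25/112) = 16/25.

0.6400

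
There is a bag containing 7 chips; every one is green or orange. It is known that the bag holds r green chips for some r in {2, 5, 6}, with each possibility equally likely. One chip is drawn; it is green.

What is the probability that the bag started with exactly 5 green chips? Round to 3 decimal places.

0.385

Under each hypothesis, the probability of this draw is: P(data | r = 2) = (2/7) = 2/7; P(data | r = 5) = (5/7) = 5/7; P(data | r = 6) = (6/7) = 6/7.
The prior-weighted likelihoods are 1/3 · 2/7 = 2/21, 1/3 · 5/7 = 5/21, 1/3 · 6/7 = 2/7; with total 13/21.
Therefore the posterior P(r = 5 | data) = (5/21) / (13/21) = 5/13.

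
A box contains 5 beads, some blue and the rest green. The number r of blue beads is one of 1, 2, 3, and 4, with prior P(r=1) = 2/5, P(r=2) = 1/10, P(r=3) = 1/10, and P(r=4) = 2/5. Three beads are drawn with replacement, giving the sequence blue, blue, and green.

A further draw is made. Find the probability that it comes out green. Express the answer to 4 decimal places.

0.3636

Under each hypothesis, the probability of the observed sequence is: P(data | r = 1) = (1/5)(1/5)(4/5) = 4/125; P(data | r = 2) = (2/5)(2/5)(3/5) = 12/125; P(data | r = 3) = (3/5)(3/5)(2/5) = 18/125; P(data | r = 4) = (4/5)(4/5)(1/5) = 16/125.
Weighting by the prior gives 2/5 · 4/125 = 8/625, 1/10 · 12/125 = 6/625, 1/10 · 18/125 = 9/625, 2/5 · 16/125 = 32/625; with total 11/125.
The posterior is then P(r = 1 | data) = 8/55, P(r = 2 | data) = 6/55, P(r = 3 | data) = 9/55, P(r = 4 | data) = 32/55.
So P(green next | data) = Σ P(green next | H) P(H | data) = (4/5)(8/55) + (3/5)(6/55) + (2/5)(9/55) + (1/5)(32/55) = 4/11.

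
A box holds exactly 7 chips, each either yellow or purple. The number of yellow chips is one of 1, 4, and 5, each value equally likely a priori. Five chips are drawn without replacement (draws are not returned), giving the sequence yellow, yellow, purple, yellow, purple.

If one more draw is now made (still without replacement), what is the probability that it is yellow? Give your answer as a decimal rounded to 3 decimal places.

Under each hypothesis, the probability of the observed sequence is: P(data | r = 1) = (1/7)(0/6) = 0; P(data | r = 4) = (4/7)(3/6)(3/5)(2/4)(2/3) = 2/35; P(data | r = 5) = (5/7)(4/6)(2/5)(3/4)(1/3) = 1/21.
Multiplying each by its prior: 1/3 · 0 = 0, 1/3 · 2/35 = 2/105, 1/3 · 1/21 = 1/63; these sum to 11/315.
Normalising, the posterior is P(r = 1 | data) = 0, P(r = 4 | data) = 6/11, P(r = 5 | data) = 5/11.
So P(yellow next | data) = Σ P(yellow next | H) P(H | data) = (1/2)(6/11) + (1)(5/11) = 8/11.

0.727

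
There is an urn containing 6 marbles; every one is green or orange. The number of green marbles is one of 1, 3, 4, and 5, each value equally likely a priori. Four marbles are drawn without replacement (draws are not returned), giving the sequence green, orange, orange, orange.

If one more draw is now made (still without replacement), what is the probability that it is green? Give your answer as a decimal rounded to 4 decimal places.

0.2308

The likelihood of the observed sequence under each hypothesis: P(data | r = 1) = (1/6)(5/5)(4/4)(3/3) = 1/6; P(data | r = 3) = (3/6)(3/5)(2/4)(1/3) = 1/20; P(data | r = 4) = (4/6)(2/5)(1/4)(0/3) = 0; P(data | r = 5) = (5/6)(1/5)(0/4) = 0.
Weighting by the prior gives 1/4 · 1/6 = 1/24, 1/4 · 1/20 = 1/80, 1/4 · 0 = 0, 1/4 · 0 = 0; summing to 13/240.
Normalising, the posterior is P(r = 1 | data) = 10/13, P(r = 3 | data) = 3/13, P(r = 4 | data) = 0, P(r = 5 | data) = 0.
So P(green next | data) = Σ P(green next | H) P(H | data) = (0)(10/13) + (1)(3/13) = 3/13.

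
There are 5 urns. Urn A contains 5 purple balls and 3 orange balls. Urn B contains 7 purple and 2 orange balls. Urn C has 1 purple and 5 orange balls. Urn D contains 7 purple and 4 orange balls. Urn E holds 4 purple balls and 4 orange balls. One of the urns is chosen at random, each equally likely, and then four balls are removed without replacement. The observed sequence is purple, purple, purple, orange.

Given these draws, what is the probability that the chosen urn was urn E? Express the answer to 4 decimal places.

Under each hypothesis, the probability of the observed sequence is: P(data | urn A) = (5/8)(4/7)(3/6)(3/5) = 0.10714; P(data | urn B) = (7/9)(6/8)(5/7)(2/6) = 0.13889; P(data | urn C) = (1/6)(0/5) = 0; P(data | urn D) = (7/11)(6/10)(5/9)(4/8) = 0.10606; P(data | urn E) = (4/8)(3/7)(2/6)(4/5) = 0.057143.
Multiplying each by its prior: 1/5 · 0.10714 = 0.021429, 1/5 · 0.13889 = 0.027778, 1/5 · 0 = 0, 1/5 · 0.10606 = 0.021212, 1/5 · 0.057143 = 0.011429; with total 0.081847.
Therefore the posterior P(urn E | data) = (0.011429) / (0.081847) = 0.13963.

0.1396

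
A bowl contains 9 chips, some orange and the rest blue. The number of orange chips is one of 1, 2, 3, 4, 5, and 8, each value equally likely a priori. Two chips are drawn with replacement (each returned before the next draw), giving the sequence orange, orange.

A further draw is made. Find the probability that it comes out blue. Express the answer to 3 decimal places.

Compute the likelihood of the observed sequence for each case: P(data | r = 1) = (1/9)(1/9) = 1/81; P(data | r = 2) = (2/9)(2/9) = 4/81; P(data | r = 3) = (3/9)(3/9) = 1/9; P(data | r = 4) = (4/9)(4/9) = 16/81; P(data | r = 5) = (5/9)(5/9) = 25/81; P(data | r = 8) = (8/9)(8/9) = 64/81.
Multiplying each by its prior: 1/6 · 1/81 = 1/486, 1/6 · 4/81 = 2/243, 1/6 · 1/9 = 1/54, 1/6 · 16/81 = 8/243, 1/6 · 25/81 = 25/486, 1/6 · 64/81 = 32/243; these sum to 119/486.
The posterior is then P(r = 1 | data) = 0.0084034, P(r = 2 | data) = 0.033613, P(r = 3 | data) = 0.07563, P(r = 4 | data) = 0.13445, P(r = 5 | data) = 0.21008, P(r = 8 | data) = 0.53782.
Averaging over the posterior, P(blue next | data) = (8/9)(0.0084034) + (7/9)(0.033613) + (2/3)(0.07563) + (5/9)(0.13445) + (4/9)(0.21008) + (1/9)(0.53782) = 0.31186.

0.312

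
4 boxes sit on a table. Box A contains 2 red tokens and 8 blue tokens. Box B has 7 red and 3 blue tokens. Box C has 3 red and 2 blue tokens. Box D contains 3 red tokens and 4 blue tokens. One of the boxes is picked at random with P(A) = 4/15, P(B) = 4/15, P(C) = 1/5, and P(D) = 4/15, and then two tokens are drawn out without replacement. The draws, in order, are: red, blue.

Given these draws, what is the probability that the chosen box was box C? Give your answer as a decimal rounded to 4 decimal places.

0.2441

For each hypothesis, P(data | H) works out to: P(data | box A) = (2/10)(8/9) = 0.17778; P(data | box B) = (7/10)(3/9) = 0.23333; P(data | box C) = (3/5)(2/4) = 0.3; P(data | box D) = (3/7)(4/6) = 0.28571.
The prior-weighted likelihoods are 4/15 · 0.17778 = 0.047407, 4/15 · 0.23333 = 0.062222, 1/5 · 0.3 = 0.06, 4/15 · 0.28571 = 0.07619; summing to 0.24582.
By Bayes' rule, P(box C | data) = (0.06) / (0.24582) = 0.24408.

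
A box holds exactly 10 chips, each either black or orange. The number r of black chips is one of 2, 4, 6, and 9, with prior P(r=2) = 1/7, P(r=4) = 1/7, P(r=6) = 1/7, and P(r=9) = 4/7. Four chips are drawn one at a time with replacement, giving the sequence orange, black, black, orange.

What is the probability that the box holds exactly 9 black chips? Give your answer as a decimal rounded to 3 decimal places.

0.187

Under each hypothesis, the probability of the observed sequence is: P(data | r = 2) = (8/10)(2/10)(2/10)(8/10) = 0.0256; P(data | r = 4) = (6/10)(4/10)(4/10)(6/10) = 0.0576; P(data | r = 6) = (4/10)(6/10)(6/10)(4/10) = 0.0576; P(data | r = 9) = (1/10)(9/10)(9/10)(1/10) = 0.0081.
Weighting by the prior gives 1/7 · 0.0256 = 0.0036571, 1/7 · 0.0576 = 0.0082286, 1/7 · 0.0576 = 0.0082286, 4/7 · 0.0081 = 0.0046286; these sum to 0.024743.
Hence P(r = 9 | data) = (0.0046286) / (0.024743) = 0.18707.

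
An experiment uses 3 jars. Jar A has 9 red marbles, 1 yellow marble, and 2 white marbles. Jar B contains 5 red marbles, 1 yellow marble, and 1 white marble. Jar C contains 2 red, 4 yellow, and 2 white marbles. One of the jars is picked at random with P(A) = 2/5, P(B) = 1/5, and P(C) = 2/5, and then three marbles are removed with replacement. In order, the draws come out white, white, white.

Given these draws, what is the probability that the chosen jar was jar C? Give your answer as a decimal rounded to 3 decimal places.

Compute the likelihood of the observed sequence for each case: P(data | jar A) = (2/12)(2/12)(2/12) = 0.0046296; P(data | jar B) = (1/7)(1/7)(1/7) = 0.0029155; P(data | jar C) = (2/8)(2/8)(2/8) = 0.015625.
Weighting by the prior gives 2/5 · 0.0046296 = 0.0018519, 1/5 · 0.0029155 = 0.00058309, 2/5 · 0.015625 = 0.00625; these sum to 0.0086849.
By Bayes' rule, P(jar C | data) = (0.00625) / (0.0086849) = 0.71964.

0.720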